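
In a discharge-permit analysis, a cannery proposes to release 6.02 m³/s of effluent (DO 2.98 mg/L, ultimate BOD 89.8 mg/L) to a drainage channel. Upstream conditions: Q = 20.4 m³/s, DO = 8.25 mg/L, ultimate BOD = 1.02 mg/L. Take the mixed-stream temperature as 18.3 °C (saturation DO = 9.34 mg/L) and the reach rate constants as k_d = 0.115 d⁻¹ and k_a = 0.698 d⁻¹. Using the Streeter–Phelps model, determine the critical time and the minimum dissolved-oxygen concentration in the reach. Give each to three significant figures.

Mixed DO = (20.4×8.25 + 6.02×2.98)/(20.4+6.02) = 186.2/26.42 = 7.049 mg/L.
Mixed L₀ = (20.4×1.02 + 6.02×89.8)/(26.42) = 561.4/26.42 = 21.25 mg/L.
Initial deficit D₀ = C_s − DO₀ = 9.34 − 7.049 = 2.291 mg/L.
t_c = (1/0.5830) ln[(0.698/0.115)(1 − 2.291×0.5830/(0.115×21.25))] = 1.715 × ln(2.752) = 1.737 d.
D_c = (0.115/0.698) × 21.25 × e^(−0.115×1.737) = 0.1648 × 21.25 × 0.8190 = 2.867 mg/L.
Minimum DO = 9.34 − 2.867 = 6.473 mg/L.

t_c ≈ 1.74 d; minimum DO ≈ 6.47 mg/L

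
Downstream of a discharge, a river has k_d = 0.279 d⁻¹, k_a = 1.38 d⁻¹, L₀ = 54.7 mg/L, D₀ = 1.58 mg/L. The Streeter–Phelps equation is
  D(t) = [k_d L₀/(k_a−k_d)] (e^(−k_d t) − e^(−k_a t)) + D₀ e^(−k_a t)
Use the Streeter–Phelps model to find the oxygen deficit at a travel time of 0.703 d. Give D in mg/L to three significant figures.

D ≈ 6.74 mg/L

k_d L₀/(k_a−k_d) = 0.279×54.7/(1.38−0.279) = 15.26/1.101 = 13.86 mg/L.
e^(−k_d t) = e^(−0.279×0.7030) = 0.8219; e^(−k_a t) = e^(−1.38×0.7030) = 0.3790.
D = 13.86 × (0.8219 − 0.3790) + 1.58 × 0.3790 = 6.139 + 0.5989 = 6.738 mg/L.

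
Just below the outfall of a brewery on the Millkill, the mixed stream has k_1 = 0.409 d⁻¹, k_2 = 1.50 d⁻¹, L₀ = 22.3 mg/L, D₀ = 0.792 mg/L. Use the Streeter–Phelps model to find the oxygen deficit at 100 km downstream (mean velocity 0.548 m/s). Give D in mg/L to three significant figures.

Travel time t = x/v = 100 km / (0.548 m/s) = 100000 m / 0.548 m/s = 182500 s = 2.112 d.
k_1 L₀/(k_2−k_1) = 0.409×22.3/(1.50−0.409) = 9.121/1.091 = 8.360 mg/L.
e^(−k_1 t) = e^(−0.409×2.112) = 0.4215; e^(−k_2 t) = e^(−1.50×2.112) = 0.04208.
D = 8.360 × (0.4215 − 0.04208) + 0.792 × 0.04208 = 3.172 + 0.03333 = 3.206 mg/L.

D ≈ 3.21 mg/L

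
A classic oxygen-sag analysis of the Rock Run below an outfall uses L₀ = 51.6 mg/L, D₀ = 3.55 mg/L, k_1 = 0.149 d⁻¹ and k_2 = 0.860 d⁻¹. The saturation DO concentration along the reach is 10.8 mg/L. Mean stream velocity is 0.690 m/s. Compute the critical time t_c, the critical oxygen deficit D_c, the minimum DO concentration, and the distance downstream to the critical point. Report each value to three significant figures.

t_c ≈ 1.91 d; D_c ≈ 6.73 mg/L; min DO ≈ 4.07 mg/L; x_c ≈ 114 km

With k_2/k_1 = 5.772 and 1 − D₀(k_2−k_1)/(k_1 L₀) = 0.6717,
t_c = ln(5.772 × 0.6717) / (0.860 − 0.149) = ln(3.877) / 0.7110 = 1.355/0.7110 = 1.906 d.
L(t_c) = L₀ e^(−k_1 t_c) = 51.6 × 0.7528 = 38.84 mg/L, and at the critical point k_2 D_c = k_1 L, so D_c = (0.149/0.860) × 38.84 = 6.730 mg/L.
Minimum DO = C_s − D_c = 10.8 − 6.730 = 4.070 mg/L.
x_c = v t_c = 0.690 m/s × 1.906 d × 86400 s/d = 113600 m ≈ 114 km.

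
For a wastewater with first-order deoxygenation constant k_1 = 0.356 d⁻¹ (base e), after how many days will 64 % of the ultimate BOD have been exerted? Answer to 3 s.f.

y/L₀ = 1 − e^(−k_1 t) = 0.64 ⇒ e^(−k_1 t) = 0.360
t = −ln(0.360) / 0.356 = 1.022 / 0.356 = 2.870 d.

t ≈ 2.87 d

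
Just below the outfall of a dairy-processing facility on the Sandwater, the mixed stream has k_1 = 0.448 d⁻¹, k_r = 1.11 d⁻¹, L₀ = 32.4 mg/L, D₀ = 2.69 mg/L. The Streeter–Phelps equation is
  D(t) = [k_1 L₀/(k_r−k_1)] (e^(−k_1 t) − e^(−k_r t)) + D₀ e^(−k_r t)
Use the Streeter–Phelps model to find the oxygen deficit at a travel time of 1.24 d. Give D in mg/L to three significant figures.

D ≈ 7.72 mg/L

k_1 L₀/(k_r−k_1) = 0.448×32.4/(1.11−0.448) = 14.52/0.6620 = 21.93 mg/L.
e^(−k_1 t) = e^(−0.448×1.240) = 0.5738; e^(−k_r t) = e^(−1.11×1.240) = 0.2525.
D = 21.93 × (0.5738 − 0.2525) + 2.69 × 0.2525 = 7.045 + 0.6792 = 7.724 mg/L.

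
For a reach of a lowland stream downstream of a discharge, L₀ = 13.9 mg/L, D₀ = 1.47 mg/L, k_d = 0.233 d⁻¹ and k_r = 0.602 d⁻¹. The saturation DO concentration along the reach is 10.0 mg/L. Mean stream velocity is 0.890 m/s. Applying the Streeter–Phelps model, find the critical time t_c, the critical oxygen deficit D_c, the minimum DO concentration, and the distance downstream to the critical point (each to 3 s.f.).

With k_r/k_d = 2.584 and 1 − D₀(k_r−k_d)/(k_d L₀) = 0.8325,
t_c = ln(2.584 × 0.8325) / (0.602 − 0.233) = ln(2.151) / 0.3690 = 0.7659/0.3690 = 2.076 d.
D_c = (k_d/k_r) L₀ e^(−k_d t_c) = (0.233/0.602) × 13.9 × e^(−0.233×2.076) = 0.3870 × 13.9 × 0.6165 = 3.317 mg/L.
Minimum DO = C_s − D_c = 10.0 − 3.317 = 6.683 mg/L.
x_c = v t_c = 0.890 m/s × 2.076 d × 86400 s/d = 159600 m ≈ 160 km.

t_c ≈ 2.08 d; D_c ≈ 3.32 mg/L; min DO ≈ 6.68 mg/L; x_c ≈ 160 km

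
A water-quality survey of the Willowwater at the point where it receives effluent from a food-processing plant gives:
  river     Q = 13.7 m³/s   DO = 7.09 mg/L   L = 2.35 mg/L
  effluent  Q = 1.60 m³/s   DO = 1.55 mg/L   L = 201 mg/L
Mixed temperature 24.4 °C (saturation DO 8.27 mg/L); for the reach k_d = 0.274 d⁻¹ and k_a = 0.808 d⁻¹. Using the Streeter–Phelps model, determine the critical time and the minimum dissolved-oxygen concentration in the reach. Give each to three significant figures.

Mixed DO = (13.7×7.09 + 1.60×1.55)/(13.7+1.60) = 99.61/15.30 = 6.511 mg/L.
Mixed L₀ = (13.7×2.35 + 1.60×201)/(15.30) = 353.8/15.30 = 23.12 mg/L.
Initial deficit D₀ = C_s − DO₀ = 8.27 − 6.511 = 1.759 mg/L.
t_c = (1/0.5340) ln[(0.808/0.274)(1 − 1.759×0.5340/(0.274×23.12))] = 1.873 × ln(2.512) = 1.725 d.
D_c = (0.274/0.808) × 23.12 × e^(−0.274×1.725) = 0.3391 × 23.12 × 0.6234 = 4.889 mg/L.
Minimum DO = 8.27 − 4.889 = 3.381 mg/L.

t_c ≈ 1.72 d; minimum DO ≈ 3.38 mg/L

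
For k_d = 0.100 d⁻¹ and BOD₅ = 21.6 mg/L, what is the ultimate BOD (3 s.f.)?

BOD₅ = L₀(1 − e^(−5k_d)) ⇒ L₀ = BOD₅ / (1 − e^(−5×0.100))
= 21.6 / (1 − 0.6065) = 21.6 / 0.3935 = 54.90 mg/L.

L₀ ≈ 54.9 mg/L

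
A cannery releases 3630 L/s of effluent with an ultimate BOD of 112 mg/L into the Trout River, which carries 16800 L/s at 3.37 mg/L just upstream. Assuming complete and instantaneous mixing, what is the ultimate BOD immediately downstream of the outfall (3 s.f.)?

22.7 mg/L

Flow-weighted mixing: C = (Q_r C_r + Q_w C_w)/(Q_r + Q_w)
= (16800×3.37 + 3630×112)/(16800 + 3630) = 463200/20430 = 22.67 mg/L.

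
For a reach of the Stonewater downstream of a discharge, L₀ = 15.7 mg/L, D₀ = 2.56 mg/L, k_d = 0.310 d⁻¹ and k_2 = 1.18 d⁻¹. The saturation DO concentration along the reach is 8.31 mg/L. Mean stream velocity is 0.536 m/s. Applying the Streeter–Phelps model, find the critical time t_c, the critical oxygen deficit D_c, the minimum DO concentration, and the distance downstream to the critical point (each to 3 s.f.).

At the critical point dD/dt = 0, so k_d L₀ e^(−k_d t) = k_2 D. Substituting D(t) from the Streeter–Phelps equation and solving for t gives
t_c = ln[(k_2/k_d)(1 − D₀(k_2−k_d)/(k_d L₀))] / (k_2−k_d).
Here k_2−k_d = 0.8700 d⁻¹ and 1 − D₀(k_2−k_d)/(k_d L₀) = 1 − 2.56×0.8700/(0.310×15.7) = 0.5424, so
t_c = ln(3.806 × 0.5424) / 0.8700 = 0.7249 / 0.8700 = 0.8332 d.
D_c = (k_d/k_2) L₀ e^(−k_d t_c) = (0.310/1.18) × 15.7 × e^(−0.310×0.8332) = 0.2627 × 15.7 × 0.7724 = 3.186 mg/L.
Minimum DO = C_s − D_c = 8.31 − 3.186 = 5.124 mg/L.
x_c = v t_c = 0.536 m/s × 0.8332 d × 86400 s/d = 38590 m ≈ 38.6 km.

t_c ≈ 0.833 d; D_c ≈ 3.19 mg/L; min DO ≈ 5.12 mg/L; x_c ≈ 38.6 km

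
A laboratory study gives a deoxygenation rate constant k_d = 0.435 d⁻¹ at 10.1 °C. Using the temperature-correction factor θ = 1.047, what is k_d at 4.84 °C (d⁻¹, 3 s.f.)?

k_d(T₂) = k_d(T₁) · θ^(T₂−T₁) = 0.435 × 1.047^(4.84−10.1)
= 0.435 × 1.047^-5.26 = 0.435 × 0.7854 = 0.3416 d⁻¹.

k_d ≈ 0.342 d⁻¹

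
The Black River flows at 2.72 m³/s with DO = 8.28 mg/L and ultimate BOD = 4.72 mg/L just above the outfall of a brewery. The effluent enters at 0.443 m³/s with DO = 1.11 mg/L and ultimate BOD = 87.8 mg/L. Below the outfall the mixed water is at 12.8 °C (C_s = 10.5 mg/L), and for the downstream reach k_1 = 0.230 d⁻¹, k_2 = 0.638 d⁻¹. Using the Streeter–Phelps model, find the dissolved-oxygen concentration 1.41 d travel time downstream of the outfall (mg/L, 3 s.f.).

Mixed DO = (2.72×8.28 + 0.443×1.11)/(2.72+0.443) = 23.01/3.163 = 7.276 mg/L.
Mixed L₀ = (2.72×4.72 + 0.443×87.8)/(3.163) = 51.73/3.163 = 16.36 mg/L.
Initial deficit D₀ = C_s − DO₀ = 10.5 − 7.276 = 3.224 mg/L.
D(1.41) = [0.230×16.36/(0.638−0.230)](e^(−0.230×1.41) − e^(−0.638×1.41)) + 3.224 e^(−0.638×1.41)
= 9.220 × (0.7230 − 0.4067) + 3.224 × 0.4067 = 4.228 mg/L.
DO = 10.5 − 4.228 = 6.272 mg/L.

DO ≈ 6.27 mg/L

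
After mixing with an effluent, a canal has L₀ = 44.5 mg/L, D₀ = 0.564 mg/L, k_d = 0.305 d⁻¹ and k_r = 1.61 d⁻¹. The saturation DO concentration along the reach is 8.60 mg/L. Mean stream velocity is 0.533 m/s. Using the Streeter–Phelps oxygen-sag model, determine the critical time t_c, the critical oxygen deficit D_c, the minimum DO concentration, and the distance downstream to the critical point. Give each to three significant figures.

At the critical point dD/dt = 0, so k_d L₀ e^(−k_d t) = k_r D. Substituting D(t) from the Streeter–Phelps equation and solving for t gives
t_c = ln[(k_r/k_d)(1 − D₀(k_r−k_d)/(k_d L₀))] / (k_r−k_d).
Here k_r−k_d = 1.305 d⁻¹ and 1 − D₀(k_r−k_d)/(k_d L₀) = 1 − 0.564×1.305/(0.305×44.5) = 0.9458, so
t_c = ln(5.279 × 0.9458) / 1.305 = 1.608 / 1.305 = 1.232 d.
D_c = (k_d/k_r) L₀ e^(−k_d t_c) = (0.305/1.61) × 44.5 × e^(−0.305×1.232) = 0.1894 × 44.5 × 0.6867 = 5.789 mg/L.
Minimum DO = C_s − D_c = 8.60 − 5.789 = 2.811 mg/L.
x_c = v t_c = 0.533 m/s × 1.232 d × 86400 s/d = 56740 m ≈ 56.7 km.

t_c ≈ 1.23 d; D_c ≈ 5.79 mg/L; min DO ≈ 2.81 mg/L; x_c ≈ 56.7 km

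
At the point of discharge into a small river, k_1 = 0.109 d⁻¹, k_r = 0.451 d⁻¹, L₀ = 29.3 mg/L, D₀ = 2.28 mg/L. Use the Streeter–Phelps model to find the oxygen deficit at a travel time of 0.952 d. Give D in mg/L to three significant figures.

D ≈ 3.82 mg/L

k_1 L₀/(k_r−k_1) = 0.109×29.3/(0.451−0.109) = 3.194/0.3420 = 9.338 mg/L.
e^(−k_1 t) = e^(−0.109×0.9520) = 0.9014; e^(−k_r t) = e^(−0.451×0.9520) = 0.6509.
D = 9.338 × (0.9014 − 0.6509) + 2.28 × 0.6509 = 2.339 + 1.484 = 3.823 mg/L.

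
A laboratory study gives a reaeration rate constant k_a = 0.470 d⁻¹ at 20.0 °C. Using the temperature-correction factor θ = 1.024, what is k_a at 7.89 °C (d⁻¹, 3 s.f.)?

k_a ≈ 0.353 d⁻¹

k_a(T₂) = k_a(T₁) · θ^(T₂−T₁) = 0.470 × 1.024^(7.89−20.0)
= 0.470 × 1.024^-12.1 = 0.470 × 0.7504 = 0.3527 d⁻¹.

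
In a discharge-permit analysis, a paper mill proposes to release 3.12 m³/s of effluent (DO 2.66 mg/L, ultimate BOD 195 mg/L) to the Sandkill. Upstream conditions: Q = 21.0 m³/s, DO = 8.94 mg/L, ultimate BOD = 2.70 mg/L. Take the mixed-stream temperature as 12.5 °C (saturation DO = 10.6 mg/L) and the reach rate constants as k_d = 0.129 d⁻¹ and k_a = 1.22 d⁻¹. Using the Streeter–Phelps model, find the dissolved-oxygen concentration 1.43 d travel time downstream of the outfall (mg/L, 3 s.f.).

Mixed DO = (21.0×8.94 + 3.12×2.66)/(21.0+3.12) = 196.0/24.12 = 8.128 mg/L.
Mixed L₀ = (21.0×2.70 + 3.12×195)/(24.12) = 665.1/24.12 = 27.57 mg/L.
Initial deficit D₀ = C_s − DO₀ = 10.6 − 8.128 = 2.472 mg/L.
D(1.43) = [0.129×27.57/(1.22−0.129)](e^(−0.129×1.43) − e^(−1.22×1.43)) + 2.472 e^(−1.22×1.43)
= 3.260 × (0.8315 − 0.1747) + 2.472 × 0.1747 = 2.574 mg/L.
DO = 10.6 − 2.574 = 8.026 mg/L.

DO ≈ 8.03 mg/L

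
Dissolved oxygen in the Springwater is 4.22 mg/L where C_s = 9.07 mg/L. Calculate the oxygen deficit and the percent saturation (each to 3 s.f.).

D = C_s − C = 9.07 − 4.22 = 4.85 mg/L.
% saturation = 4.22/9.07 × 100 = 46.5 %.

D ≈ 4.85 mg/L; 46.5 % saturation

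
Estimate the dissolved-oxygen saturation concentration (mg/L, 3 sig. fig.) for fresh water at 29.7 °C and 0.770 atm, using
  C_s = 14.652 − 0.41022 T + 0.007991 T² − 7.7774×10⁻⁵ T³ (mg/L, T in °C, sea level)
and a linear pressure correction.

C_s ≈ 5.76 mg/L

At sea level: C_s = 14.652 − 0.41022×29.7 + 0.007991×29.7² − 7.7774×10⁻⁵×29.7³ = 7.480 mg/L.
Pressure correction: C_s' = 7.480 × 0.770 = 5.759 mg/L.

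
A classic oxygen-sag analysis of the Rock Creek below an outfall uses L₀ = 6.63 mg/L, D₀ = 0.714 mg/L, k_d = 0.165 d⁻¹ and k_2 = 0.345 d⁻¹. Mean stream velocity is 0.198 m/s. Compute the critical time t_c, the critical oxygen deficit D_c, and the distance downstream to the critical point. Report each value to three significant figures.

t_c ≈ 3.40 d; D_c ≈ 1.81 mg/L; x_c ≈ 58.2 km

t_c = [1/(k_2−k_d)] ln[(k_2/k_d)(1 − D₀(k_2−k_d)/(k_d L₀))]
= [1/(0.345−0.165)] ln[(0.345/0.165)(1 − 0.714×0.1800/(0.165×6.63))]
= (1/0.1800) ln[2.091 × 0.8825] = 5.556 × ln(1.845) = 5.556 × 0.6126 = 3.403 d.
L(t_c) = L₀ e^(−k_d t_c) = 6.63 × 0.5703 = 3.781 mg/L, and at the critical point k_2 D_c = k_d L, so D_c = (0.165/0.345) × 3.781 = 1.808 mg/L.
x_c = v t_c = 0.198 m/s × 3.403 d × 86400 s/d = 58220 m ≈ 58.2 km.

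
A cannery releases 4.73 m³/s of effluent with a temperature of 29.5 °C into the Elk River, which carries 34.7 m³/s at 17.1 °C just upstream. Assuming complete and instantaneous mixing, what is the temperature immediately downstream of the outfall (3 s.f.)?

18.6 °C

Flow-weighted mixing: C = (Q_r C_r + Q_w C_w)/(Q_r + Q_w)
= (34.7×17.1 + 4.73×29.5)/(34.7 + 4.73) = 732.9/39.43 = 18.59 °C.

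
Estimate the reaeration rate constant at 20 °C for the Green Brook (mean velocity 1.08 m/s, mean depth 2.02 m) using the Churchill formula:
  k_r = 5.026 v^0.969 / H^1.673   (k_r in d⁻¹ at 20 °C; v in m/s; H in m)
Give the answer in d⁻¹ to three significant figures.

k_r = 5.026 × 1.08^0.969 / 2.02^1.673 = 5.026 × 1.077 / 3.242 = 1.670 d⁻¹.

k_r ≈ 1.67 d⁻¹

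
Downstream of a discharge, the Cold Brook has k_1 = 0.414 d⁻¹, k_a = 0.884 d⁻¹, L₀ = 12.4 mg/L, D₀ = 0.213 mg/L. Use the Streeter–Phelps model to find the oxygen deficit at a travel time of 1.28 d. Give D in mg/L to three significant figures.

D ≈ 2.98 mg/L

k_1 L₀/(k_a−k_1) = 0.414×12.4/(0.884−0.414) = 5.134/0.4700 = 10.92 mg/L.
e^(−k_1 t) = e^(−0.414×1.280) = 0.5887; e^(−k_a t) = e^(−0.884×1.280) = 0.3225.
D = 10.92 × (0.5887 − 0.3225) + 0.213 × 0.3225 = 2.907 + 0.06870 = 2.975 mg/L.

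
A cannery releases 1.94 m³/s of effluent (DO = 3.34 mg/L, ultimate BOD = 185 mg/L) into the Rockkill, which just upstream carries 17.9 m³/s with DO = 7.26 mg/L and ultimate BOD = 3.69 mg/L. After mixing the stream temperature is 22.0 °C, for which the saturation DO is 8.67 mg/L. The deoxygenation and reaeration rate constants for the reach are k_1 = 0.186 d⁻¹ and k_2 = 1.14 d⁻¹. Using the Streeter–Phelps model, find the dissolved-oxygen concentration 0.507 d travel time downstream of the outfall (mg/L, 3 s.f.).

Mixed DO = (17.9×7.26 + 1.94×3.34)/(17.9+1.94) = 136.4/19.84 = 6.877 mg/L.
Mixed L₀ = (17.9×3.69 + 1.94×185)/(19.84) = 425.0/19.84 = 21.42 mg/L.
Initial deficit D₀ = C_s − DO₀ = 8.67 − 6.877 = 1.793 mg/L.
D(0.507) = [0.186×21.42/(1.14−0.186)](e^(−0.186×0.507) − e^(−1.14×0.507)) + 1.793 e^(−1.14×0.507)
= 4.176 × (0.9100 − 0.5610) + 1.793 × 0.5610 = 2.463 mg/L.
DO = 8.67 − 2.463 = 6.207 mg/L.

DO ≈ 6.21 mg/L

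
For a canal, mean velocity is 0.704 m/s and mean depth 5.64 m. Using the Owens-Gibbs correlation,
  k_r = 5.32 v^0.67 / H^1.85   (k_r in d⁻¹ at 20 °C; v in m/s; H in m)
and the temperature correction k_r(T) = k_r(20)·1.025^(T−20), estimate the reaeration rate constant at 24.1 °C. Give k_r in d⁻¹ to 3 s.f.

k_r ≈ 0.190 d⁻¹

k_r(20) = 5.32 × 0.704^0.67 / 5.64^1.85 = 5.32 × 0.7904 / 24.54 = 0.1714 d⁻¹.
k_r(24.1) = 0.1714 × 1.025^(24.1−20) = 0.1714 × 1.107 = 0.1896 d⁻¹.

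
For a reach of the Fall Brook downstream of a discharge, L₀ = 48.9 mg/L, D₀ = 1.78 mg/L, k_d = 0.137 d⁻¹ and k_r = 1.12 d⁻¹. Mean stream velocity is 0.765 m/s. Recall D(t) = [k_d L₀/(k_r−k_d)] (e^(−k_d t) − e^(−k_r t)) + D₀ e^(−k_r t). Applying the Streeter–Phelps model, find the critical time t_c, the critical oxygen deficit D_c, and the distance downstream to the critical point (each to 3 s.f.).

t_c ≈ 1.83 d; D_c ≈ 4.66 mg/L; x_c ≈ 121 km

t_c = [1/(k_r−k_d)] ln[(k_r/k_d)(1 − D₀(k_r−k_d)/(k_d L₀))]
= [1/(1.12−0.137)] ln[(1.12/0.137)(1 − 1.78×0.9830/(0.137×48.9))]
= (1/0.9830) ln[8.175 × 0.7388] = 1.017 × ln(6.040) = 1.017 × 1.798 = 1.830 d.
D_c = (k_d/k_r) L₀ e^(−k_d t_c) = (0.137/1.12) × 48.9 × e^(−0.137×1.830) = 0.1223 × 48.9 × 0.7783 = 4.655 mg/L.
x_c = v t_c = 0.765 m/s × 1.830 d × 86400 s/d = 120900 m ≈ 121 km.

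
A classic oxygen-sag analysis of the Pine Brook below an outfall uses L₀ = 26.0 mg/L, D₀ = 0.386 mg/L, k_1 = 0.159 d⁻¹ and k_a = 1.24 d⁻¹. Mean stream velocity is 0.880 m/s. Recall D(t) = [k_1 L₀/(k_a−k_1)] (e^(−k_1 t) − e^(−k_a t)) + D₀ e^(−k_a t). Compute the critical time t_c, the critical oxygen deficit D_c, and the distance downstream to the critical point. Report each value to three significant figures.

t_c ≈ 1.80 d; D_c ≈ 2.50 mg/L; x_c ≈ 137 km

With k_a/k_1 = 7.799 and 1 − D₀(k_a−k_1)/(k_1 L₀) = 0.8991,
t_c = ln(7.799 × 0.8991) / (1.24 − 0.159) = ln(7.012) / 1.081 = 1.948/1.081 = 1.802 d.
L(t_c) = L₀ e^(−k_1 t_c) = 26.0 × 0.7509 = 19.52 mg/L, and at the critical point k_a D_c = k_1 L, so D_c = (0.159/1.24) × 19.52 = 2.503 mg/L.
x_c = v t_c = 0.880 m/s × 1.802 d × 86400 s/d = 137000 m ≈ 137 km.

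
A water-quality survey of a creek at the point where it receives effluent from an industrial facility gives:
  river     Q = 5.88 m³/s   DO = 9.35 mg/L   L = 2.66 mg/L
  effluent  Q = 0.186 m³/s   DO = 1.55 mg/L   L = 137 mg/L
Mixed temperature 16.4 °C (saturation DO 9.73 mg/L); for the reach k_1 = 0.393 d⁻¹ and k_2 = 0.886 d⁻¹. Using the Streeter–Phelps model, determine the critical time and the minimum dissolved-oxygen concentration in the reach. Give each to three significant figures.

Mixed DO = (5.88×9.35 + 0.186×1.55)/(5.88+0.186) = 55.27/6.066 = 9.111 mg/L.
Mixed L₀ = (5.88×2.66 + 0.186×137)/(6.066) = 41.12/6.066 = 6.779 mg/L.
Initial deficit D₀ = C_s − DO₀ = 9.73 − 9.111 = 0.6192 mg/L.
t_c = (1/0.4930) ln[(0.886/0.393)(1 − 0.6192×0.4930/(0.393×6.779))] = 2.028 × ln(1.996) = 1.402 d.
D_c = (0.393/0.886) × 6.779 × e^(−0.393×1.402) = 0.4436 × 6.779 × 0.5764 = 1.733 mg/L.
Minimum DO = 9.73 − 1.733 = 7.997 mg/L.

t_c ≈ 1.40 d; minimum DO ≈ 8.00 mg/L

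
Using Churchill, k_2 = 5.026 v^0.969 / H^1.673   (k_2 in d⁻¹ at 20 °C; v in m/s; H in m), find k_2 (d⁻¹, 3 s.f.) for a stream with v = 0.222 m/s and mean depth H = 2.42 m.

k_2 ≈ 0.267 d⁻¹

k_2 = 5.026 × 0.222^0.969 / 2.42^1.673 = 5.026 × 0.2326 / 4.387 = 0.2665 d⁻¹.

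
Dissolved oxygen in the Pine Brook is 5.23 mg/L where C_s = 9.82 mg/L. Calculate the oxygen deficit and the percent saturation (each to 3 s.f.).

D ≈ 4.59 mg/L; 53.3 % saturation

D = C_s − C = 9.82 − 5.23 = 4.59 mg/L.
% saturation = 5.23/9.82 × 100 = 53.3 %.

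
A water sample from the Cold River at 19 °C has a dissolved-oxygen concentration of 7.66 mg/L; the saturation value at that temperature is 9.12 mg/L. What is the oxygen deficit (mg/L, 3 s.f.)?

D ≈ 1.46 mg/L

D = C_s − C = 9.12 − 7.66 = 1.46 mg/L.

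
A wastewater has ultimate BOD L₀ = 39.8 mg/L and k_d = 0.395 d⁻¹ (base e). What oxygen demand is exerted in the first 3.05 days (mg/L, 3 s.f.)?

y_t = L₀(1 − e^(−k_d t)) = 39.8 × (1 − e^(−0.395×3.05))
= 39.8 × (1 − 0.2998) = 39.8 × 0.7002 = 27.87 mg/L.

y ≈ 27.9 mg/L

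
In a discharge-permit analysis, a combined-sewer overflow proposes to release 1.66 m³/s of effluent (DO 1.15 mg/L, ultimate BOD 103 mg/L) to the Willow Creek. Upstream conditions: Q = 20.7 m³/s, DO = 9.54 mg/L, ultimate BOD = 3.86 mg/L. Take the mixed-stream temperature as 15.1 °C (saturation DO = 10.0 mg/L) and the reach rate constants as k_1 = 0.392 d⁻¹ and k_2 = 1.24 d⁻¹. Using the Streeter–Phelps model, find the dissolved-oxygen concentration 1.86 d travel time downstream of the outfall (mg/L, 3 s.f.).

DO ≈ 7.91 mg/L

Mixed DO = (20.7×9.54 + 1.66×1.15)/(20.7+1.66) = 199.4/22.36 = 8.917 mg/L.
Mixed L₀ = (20.7×3.86 + 1.66×103)/(22.36) = 250.9/22.36 = 11.22 mg/L.
Initial deficit D₀ = C_s − DO₀ = 10.0 − 8.917 = 1.083 mg/L.
D(1.86) = [0.392×11.22/(1.24−0.392)](e^(−0.392×1.86) − e^(−1.24×1.86)) + 1.083 e^(−1.24×1.86)
= 5.187 × (0.4823 − 0.09962) + 1.083 × 0.09962 = 2.093 mg/L.
DO = 10.0 − 2.093 = 7.907 mg/L.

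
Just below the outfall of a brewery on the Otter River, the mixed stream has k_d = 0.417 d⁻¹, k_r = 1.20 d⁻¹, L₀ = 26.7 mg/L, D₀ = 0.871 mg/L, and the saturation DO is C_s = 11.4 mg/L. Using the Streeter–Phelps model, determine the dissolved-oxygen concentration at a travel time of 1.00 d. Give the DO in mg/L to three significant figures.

k_d L₀/(k_r−k_d) = 0.417×26.7/(1.20−0.417) = 11.13/0.7830 = 14.22 mg/L.
e^(−k_d t) = e^(−0.417×1.000) = 0.6590; e^(−k_r t) = e^(−1.20×1.000) = 0.3012.
D = 14.22 × (0.6590 − 0.3012) + 0.871 × 0.3012 = 5.088 + 0.2623 = 5.350 mg/L.
DO = C_s − D = 11.4 − 5.350 = 6.050 mg/L.

DO ≈ 6.05 mg/L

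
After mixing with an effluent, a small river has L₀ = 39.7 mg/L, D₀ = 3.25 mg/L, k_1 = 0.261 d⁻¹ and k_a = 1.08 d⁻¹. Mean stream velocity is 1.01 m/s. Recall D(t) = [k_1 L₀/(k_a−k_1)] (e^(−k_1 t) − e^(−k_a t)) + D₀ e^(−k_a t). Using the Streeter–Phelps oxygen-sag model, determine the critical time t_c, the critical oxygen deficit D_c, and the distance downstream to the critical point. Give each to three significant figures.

With k_a/k_1 = 4.138 and 1 − D₀(k_a−k_1)/(k_1 L₀) = 0.7431,
t_c = ln(4.138 × 0.7431) / (1.08 − 0.261) = ln(3.075) / 0.8190 = 1.123/0.8190 = 1.372 d.
L(t_c) = L₀ e^(−k_1 t_c) = 39.7 × 0.6991 = 27.75 mg/L, and at the critical point k_a D_c = k_1 L, so D_c = (0.261/1.08) × 27.75 = 6.707 mg/L.
x_c = v t_c = 1.01 m/s × 1.372 d × 86400 s/d = 119700 m ≈ 120 km.

t_c ≈ 1.37 d; D_c ≈ 6.71 mg/L; x_c ≈ 120 km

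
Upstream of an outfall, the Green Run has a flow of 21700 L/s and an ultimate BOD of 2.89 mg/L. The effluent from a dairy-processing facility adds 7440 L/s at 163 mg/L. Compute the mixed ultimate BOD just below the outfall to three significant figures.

43.8 mg/L

Flow-weighted mixing: C = (Q_r C_r + Q_w C_w)/(Q_r + Q_w)
= (21700×2.89 + 7440×163)/(21700 + 7440) = 1.275×10^6/29140 = 43.77 mg/L.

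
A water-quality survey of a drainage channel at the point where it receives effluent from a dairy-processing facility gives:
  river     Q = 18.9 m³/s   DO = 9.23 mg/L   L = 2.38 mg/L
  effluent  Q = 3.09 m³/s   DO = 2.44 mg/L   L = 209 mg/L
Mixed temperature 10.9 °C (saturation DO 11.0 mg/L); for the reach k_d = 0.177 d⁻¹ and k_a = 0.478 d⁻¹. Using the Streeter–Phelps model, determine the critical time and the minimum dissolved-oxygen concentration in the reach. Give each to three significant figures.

t_c ≈ 2.77 d; minimum DO ≈ 3.88 mg/L

Mixed DO = (18.9×9.23 + 3.09×2.44)/(18.9+3.09) = 182.0/21.99 = 8.276 mg/L.
Mixed L₀ = (18.9×2.38 + 3.09×209)/(21.99) = 690.8/21.99 = 31.41 mg/L.
Initial deficit D₀ = C_s − DO₀ = 11.0 − 8.276 = 2.724 mg/L.
t_c = (1/0.3010) ln[(0.478/0.177)(1 − 2.724×0.3010/(0.177×31.41))] = 3.322 × ln(2.302) = 2.770 d.
D_c = (0.177/0.478) × 31.41 × e^(−0.177×2.770) = 0.3703 × 31.41 × 0.6124 = 7.124 mg/L.
Minimum DO = 11.0 − 7.124 = 3.876 mg/L.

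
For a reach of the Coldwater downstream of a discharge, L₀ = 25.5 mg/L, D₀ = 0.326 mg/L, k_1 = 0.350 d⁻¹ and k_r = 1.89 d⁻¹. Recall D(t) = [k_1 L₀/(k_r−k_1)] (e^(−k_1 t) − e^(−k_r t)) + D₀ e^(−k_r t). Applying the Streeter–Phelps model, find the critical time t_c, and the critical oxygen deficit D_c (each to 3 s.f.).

t_c ≈ 1.06 d; D_c ≈ 3.26 mg/L

t_c = [1/(k_r−k_1)] ln[(k_r/k_1)(1 − D₀(k_r−k_1)/(k_1 L₀))]
= [1/(1.89−0.350)] ln[(1.89/0.350)(1 − 0.326×1.540/(0.350×25.5))]
= (1/1.540) ln[5.400 × 0.9437] = 0.6494 × ln(5.096) = 0.6494 × 1.629 = 1.057 d.
D_c = (k_1/k_r) L₀ e^(−k_1 t_c) = (0.350/1.89) × 25.5 × e^(−0.350×1.057) = 0.1852 × 25.5 × 0.6907 = 3.261 mg/L.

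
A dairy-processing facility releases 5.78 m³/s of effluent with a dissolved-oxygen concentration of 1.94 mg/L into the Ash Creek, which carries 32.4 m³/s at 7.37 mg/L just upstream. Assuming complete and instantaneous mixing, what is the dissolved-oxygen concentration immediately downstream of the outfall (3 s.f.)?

Flow-weighted mixing: C = (Q_r C_r + Q_w C_w)/(Q_r + Q_w)
= (32.4×7.37 + 5.78×1.94)/(32.4 + 5.78) = 250.0/38.18 = 6.548 mg/L.

6.55 mg/L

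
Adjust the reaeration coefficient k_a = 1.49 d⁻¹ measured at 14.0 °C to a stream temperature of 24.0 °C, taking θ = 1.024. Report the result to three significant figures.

k_a(T₂) = k_a(T₁) · θ^(T₂−T₁) = 1.49 × 1.024^(24.0−14.0)
= 1.49 × 1.024^10.0 = 1.49 × 1.268 = 1.889 d⁻¹.

k_a ≈ 1.89 d⁻¹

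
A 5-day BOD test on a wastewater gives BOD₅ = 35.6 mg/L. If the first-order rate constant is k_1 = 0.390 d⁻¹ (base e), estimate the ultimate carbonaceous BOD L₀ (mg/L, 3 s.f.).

L₀ ≈ 41.5 mg/L

BOD₅ = L₀(1 − e^(−5k_1)) ⇒ L₀ = BOD₅ / (1 − e^(−5×0.390))
= 35.6 / (1 − 0.1423) = 35.6 / 0.8577 = 41.51 mg/L.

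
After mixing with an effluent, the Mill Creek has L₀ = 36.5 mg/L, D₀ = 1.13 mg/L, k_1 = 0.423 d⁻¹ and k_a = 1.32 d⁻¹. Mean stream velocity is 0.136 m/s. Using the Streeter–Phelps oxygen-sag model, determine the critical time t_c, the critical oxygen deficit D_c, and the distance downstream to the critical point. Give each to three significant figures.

At the critical point dD/dt = 0, so k_1 L₀ e^(−k_1 t) = k_a D. Substituting D(t) from the Streeter–Phelps equation and solving for t gives
t_c = ln[(k_a/k_1)(1 − D₀(k_a−k_1)/(k_1 L₀))] / (k_a−k_1).
Here k_a−k_1 = 0.8970 d⁻¹ and 1 − D₀(k_a−k_1)/(k_1 L₀) = 1 − 1.13×0.8970/(0.423×36.5) = 0.9343, so
t_c = ln(3.121 × 0.9343) / 0.8970 = 1.070 / 0.8970 = 1.193 d.
D_c = (k_1/k_a) L₀ e^(−k_1 t_c) = (0.423/1.32) × 36.5 × e^(−0.423×1.193) = 0.3205 × 36.5 × 0.6037 = 7.062 mg/L.
x_c = v t_c = 0.136 m/s × 1.193 d × 86400 s/d = 14020 m ≈ 14.0 km.

t_c ≈ 1.19 d; D_c ≈ 7.06 mg/L; x_c ≈ 14.0 km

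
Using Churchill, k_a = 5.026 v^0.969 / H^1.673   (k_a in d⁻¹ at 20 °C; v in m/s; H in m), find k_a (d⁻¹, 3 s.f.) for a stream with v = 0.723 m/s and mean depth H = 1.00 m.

k_a ≈ 3.67 d⁻¹

k_a = 5.026 × 0.723^0.969 / 1.00^1.673 = 5.026 × 0.7303 / 1.000 = 3.671 d⁻¹.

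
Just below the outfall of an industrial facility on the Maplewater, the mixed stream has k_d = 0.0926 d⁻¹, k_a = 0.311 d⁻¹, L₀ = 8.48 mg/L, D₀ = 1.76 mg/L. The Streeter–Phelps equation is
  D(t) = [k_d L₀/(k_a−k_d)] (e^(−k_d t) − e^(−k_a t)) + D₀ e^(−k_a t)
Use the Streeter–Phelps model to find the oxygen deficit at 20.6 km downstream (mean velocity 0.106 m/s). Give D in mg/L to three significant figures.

Travel time t = x/v = 20.6 km / (0.106 m/s) = 20600 m / 0.106 m/s = 194300 s = 2.249 d.
k_d L₀/(k_a−k_d) = 0.0926×8.48/(0.311−0.0926) = 0.7852/0.2184 = 3.595 mg/L.
e^(−k_d t) = e^(−0.0926×2.249) = 0.8120; e^(−k_a t) = e^(−0.311×2.249) = 0.4968.
D = 3.595 × (0.8120 − 0.4968) + 1.76 × 0.4968 = 1.133 + 0.8744 = 2.008 mg/L.

D ≈ 2.01 mg/L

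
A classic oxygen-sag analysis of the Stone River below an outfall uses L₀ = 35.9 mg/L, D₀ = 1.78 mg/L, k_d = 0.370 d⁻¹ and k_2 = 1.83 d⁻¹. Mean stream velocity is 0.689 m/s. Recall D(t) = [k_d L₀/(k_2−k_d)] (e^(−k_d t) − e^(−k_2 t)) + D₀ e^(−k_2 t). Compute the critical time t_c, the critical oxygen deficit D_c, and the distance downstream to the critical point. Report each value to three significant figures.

t_c ≈ 0.946 d; D_c ≈ 5.12 mg/L; x_c ≈ 56.3 km

With k_2/k_d = 4.946 and 1 − D₀(k_2−k_d)/(k_d L₀) = 0.8044,
t_c = ln(4.946 × 0.8044) / (1.83 − 0.370) = ln(3.978) / 1.460 = 1.381/1.460 = 0.9458 d.
D_c = (k_d/k_2) L₀ e^(−k_d t_c) = (0.370/1.83) × 35.9 × e^(−0.370×0.9458) = 0.2022 × 35.9 × 0.7047 = 5.115 mg/L.
x_c = v t_c = 0.689 m/s × 0.9458 d × 86400 s/d = 56300 m ≈ 56.3 km.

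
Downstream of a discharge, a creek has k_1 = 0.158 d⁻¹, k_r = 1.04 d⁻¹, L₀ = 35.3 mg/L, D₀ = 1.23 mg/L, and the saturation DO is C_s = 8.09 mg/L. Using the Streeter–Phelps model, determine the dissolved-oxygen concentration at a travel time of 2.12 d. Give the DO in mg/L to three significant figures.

DO ≈ 4.13 mg/L

k_1 L₀/(k_r−k_1) = 0.158×35.3/(1.04−0.158) = 5.577/0.8820 = 6.324 mg/L.
e^(−k_1 t) = e^(−0.158×2.120) = 0.7154; e^(−k_r t) = e^(−1.04×2.120) = 0.1103.
D = 6.324 × (0.7154 − 0.1103) + 1.23 × 0.1103 = 3.826 + 0.1356 = 3.962 mg/L.
DO = C_s − D = 8.09 − 3.962 = 4.128 mg/L.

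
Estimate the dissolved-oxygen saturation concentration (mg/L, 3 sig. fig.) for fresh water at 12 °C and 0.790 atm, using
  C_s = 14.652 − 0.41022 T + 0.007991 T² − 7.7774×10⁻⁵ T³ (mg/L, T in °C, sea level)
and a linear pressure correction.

C_s ≈ 8.49 mg/L

At sea level: C_s = 14.652 − 0.41022×12 + 0.007991×12² − 7.7774×10⁻⁵×12³ = 10.75 mg/L.
Pressure correction: C_s' = 10.75 × 0.790 = 8.489 mg/L.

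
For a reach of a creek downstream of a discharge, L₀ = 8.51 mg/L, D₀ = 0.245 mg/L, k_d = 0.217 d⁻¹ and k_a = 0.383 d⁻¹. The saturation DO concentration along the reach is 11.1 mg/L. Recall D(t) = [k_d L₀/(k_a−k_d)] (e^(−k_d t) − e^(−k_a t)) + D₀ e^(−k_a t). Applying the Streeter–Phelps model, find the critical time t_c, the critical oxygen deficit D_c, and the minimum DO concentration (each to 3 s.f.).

t_c ≈ 3.29 d; D_c ≈ 2.36 mg/L; min DO ≈ 8.74 mg/L

With k_a/k_d = 1.765 and 1 − D₀(k_a−k_d)/(k_d L₀) = 0.9780,
t_c = ln(1.765 × 0.9780) / (0.383 − 0.217) = ln(1.726) / 0.1660 = 0.5459/0.1660 = 3.288 d.
D_c = (k_d/k_a) L₀ e^(−k_d t_c) = (0.217/0.383) × 8.51 × e^(−0.217×3.288) = 0.5666 × 8.51 × 0.4899 = 2.362 mg/L.
Minimum DO = C_s − D_c = 11.1 − 2.362 = 8.738 mg/L.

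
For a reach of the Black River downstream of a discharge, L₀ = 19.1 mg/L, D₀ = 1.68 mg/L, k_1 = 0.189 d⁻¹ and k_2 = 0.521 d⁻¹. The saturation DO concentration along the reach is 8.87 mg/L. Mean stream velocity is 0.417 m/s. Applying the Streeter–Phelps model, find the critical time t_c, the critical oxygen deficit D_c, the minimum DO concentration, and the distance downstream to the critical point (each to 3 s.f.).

t_c ≈ 2.55 d; D_c ≈ 4.28 mg/L; min DO ≈ 4.59 mg/L; x_c ≈ 91.8 km

At the critical point dD/dt = 0, so k_1 L₀ e^(−k_1 t) = k_2 D. Substituting D(t) from the Streeter–Phelps equation and solving for t gives
t_c = ln[(k_2/k_1)(1 − D₀(k_2−k_1)/(k_1 L₀))] / (k_2−k_1).
Here k_2−k_1 = 0.3320 d⁻¹ and 1 − D₀(k_2−k_1)/(k_1 L₀) = 1 − 1.68×0.3320/(0.189×19.1) = 0.8455, so
t_c = ln(2.757 × 0.8455) / 0.3320 = 0.8462 / 0.3320 = 2.549 d.
L(t_c) = L₀ e^(−k_1 t_c) = 19.1 × 0.6177 = 11.80 mg/L, and at the critical point k_2 D_c = k_1 L, so D_c = (0.189/0.521) × 11.80 = 4.280 mg/L.
Minimum DO = C_s − D_c = 8.87 − 4.280 = 4.590 mg/L.
x_c = v t_c = 0.417 m/s × 2.549 d × 86400 s/d = 91830 m ≈ 91.8 km.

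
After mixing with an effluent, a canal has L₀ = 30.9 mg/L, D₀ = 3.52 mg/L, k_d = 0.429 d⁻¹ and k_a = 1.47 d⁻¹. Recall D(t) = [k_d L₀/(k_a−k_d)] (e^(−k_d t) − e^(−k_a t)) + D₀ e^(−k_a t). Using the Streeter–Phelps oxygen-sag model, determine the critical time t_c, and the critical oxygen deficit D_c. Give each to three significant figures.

With k_a/k_d = 3.427 and 1 − D₀(k_a−k_d)/(k_d L₀) = 0.7236,
t_c = ln(3.427 × 0.7236) / (1.47 − 0.429) = ln(2.479) / 1.041 = 0.9080/1.041 = 0.8722 d.
D_c = (k_d/k_a) L₀ e^(−k_d t_c) = (0.429/1.47) × 30.9 × e^(−0.429×0.8722) = 0.2918 × 30.9 × 0.6878 = 6.203 mg/L.

t_c ≈ 0.872 d; D_c ≈ 6.20 mg/L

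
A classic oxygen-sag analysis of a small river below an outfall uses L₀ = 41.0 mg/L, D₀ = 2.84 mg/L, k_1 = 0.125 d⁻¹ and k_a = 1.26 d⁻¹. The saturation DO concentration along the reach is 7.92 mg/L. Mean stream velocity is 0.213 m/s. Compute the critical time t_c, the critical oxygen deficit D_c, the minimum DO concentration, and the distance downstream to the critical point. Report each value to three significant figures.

t_c ≈ 1.16 d; D_c ≈ 3.52 mg/L; min DO ≈ 4.40 mg/L; x_c ≈ 21.4 km

t_c = [1/(k_a−k_1)] ln[(k_a/k_1)(1 − D₀(k_a−k_1)/(k_1 L₀))]
= [1/(1.26−0.125)] ln[(1.26/0.125)(1 − 2.84×1.135/(0.125×41.0))]
= (1/1.135) ln[10.08 × 0.3710] = 0.8811 × ln(3.740) = 0.8811 × 1.319 = 1.162 d.
D_c = (k_1/k_a) L₀ e^(−k_1 t_c) = (0.125/1.26) × 41.0 × e^(−0.125×1.162) = 0.09921 × 41.0 × 0.8648 = 3.517 mg/L.
Minimum DO = C_s − D_c = 7.92 − 3.517 = 4.403 mg/L.
x_c = v t_c = 0.213 m/s × 1.162 d × 86400 s/d = 21390 m ≈ 21.4 km.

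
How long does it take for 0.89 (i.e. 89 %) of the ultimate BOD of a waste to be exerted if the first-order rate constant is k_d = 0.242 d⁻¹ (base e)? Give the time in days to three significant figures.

t ≈ 9.12 d

y/L₀ = 1 − e^(−k_d t) = 0.89 ⇒ e^(−k_d t) = 0.110
t = −ln(0.110) / 0.242 = 2.207 / 0.242 = 9.121 d.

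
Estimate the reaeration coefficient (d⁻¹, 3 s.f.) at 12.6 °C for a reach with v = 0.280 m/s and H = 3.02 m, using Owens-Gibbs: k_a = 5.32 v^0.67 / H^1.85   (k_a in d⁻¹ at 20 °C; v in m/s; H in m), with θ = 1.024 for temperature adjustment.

k_a(20) = 5.32 × 0.280^0.67 / 3.02^1.85 = 5.32 × 0.4262 / 7.727 = 0.2934 d⁻¹.
k_a(12.6) = 0.2934 × 1.024^(12.6−20) = 0.2934 × 0.8390 = 0.2462 d⁻¹.

k_a ≈ 0.246 d⁻¹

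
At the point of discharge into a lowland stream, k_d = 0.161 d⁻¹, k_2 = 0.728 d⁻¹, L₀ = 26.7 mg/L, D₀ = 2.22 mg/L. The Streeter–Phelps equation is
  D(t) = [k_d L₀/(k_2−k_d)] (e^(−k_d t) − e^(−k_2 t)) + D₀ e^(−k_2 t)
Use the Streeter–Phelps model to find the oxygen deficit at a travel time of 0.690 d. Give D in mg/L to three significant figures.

k_d L₀/(k_2−k_d) = 0.161×26.7/(0.728−0.161) = 4.299/0.5670 = 7.581 mg/L.
e^(−k_d t) = e^(−0.161×0.6900) = 0.8949; e^(−k_2 t) = e^(−0.728×0.6900) = 0.6051.
D = 7.581 × (0.8949 − 0.6051) + 2.22 × 0.6051 = 2.197 + 1.343 = 3.540 mg/L.

D ≈ 3.54 mg/L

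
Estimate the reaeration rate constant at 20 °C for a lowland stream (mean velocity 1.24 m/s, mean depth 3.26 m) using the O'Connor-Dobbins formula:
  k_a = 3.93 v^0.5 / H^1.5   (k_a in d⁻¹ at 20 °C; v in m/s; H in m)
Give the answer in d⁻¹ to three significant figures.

k_a ≈ 0.743 d⁻¹

k_a = 3.93 × 1.24^0.5 / 3.26^1.5 = 3.93 × 1.114 / 5.886 = 0.7435 d⁻¹.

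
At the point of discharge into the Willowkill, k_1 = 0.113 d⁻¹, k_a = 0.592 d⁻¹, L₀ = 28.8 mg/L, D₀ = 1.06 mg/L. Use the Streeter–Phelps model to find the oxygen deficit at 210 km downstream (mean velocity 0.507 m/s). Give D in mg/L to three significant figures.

Travel time t = x/v = 210 km / (0.507 m/s) = 210000 m / 0.507 m/s = 414200 s = 4.794 d.
k_1 L₀/(k_a−k_1) = 0.113×28.8/(0.592−0.113) = 3.254/0.4790 = 6.794 mg/L.
e^(−k_1 t) = e^(−0.113×4.794) = 0.5817; e^(−k_a t) = e^(−0.592×4.794) = 0.05854.
D = 6.794 × (0.5817 − 0.05854) + 1.06 × 0.05854 = 3.555 + 0.06205 = 3.617 mg/L.

D ≈ 3.62 mg/L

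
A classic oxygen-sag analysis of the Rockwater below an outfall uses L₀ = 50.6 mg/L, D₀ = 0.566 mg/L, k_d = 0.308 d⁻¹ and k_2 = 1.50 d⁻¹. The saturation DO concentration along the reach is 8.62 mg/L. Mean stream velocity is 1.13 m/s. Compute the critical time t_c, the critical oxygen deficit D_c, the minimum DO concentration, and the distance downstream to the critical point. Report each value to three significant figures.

With k_2/k_d = 4.870 and 1 − D₀(k_2−k_d)/(k_d L₀) = 0.9567,
t_c = ln(4.870 × 0.9567) / (1.50 − 0.308) = ln(4.659) / 1.192 = 1.539/1.192 = 1.291 d.
D_c = (k_d/k_2) L₀ e^(−k_d t_c) = (0.308/1.50) × 50.6 × e^(−0.308×1.291) = 0.2053 × 50.6 × 0.6719 = 6.981 mg/L.
Minimum DO = C_s − D_c = 8.62 − 6.981 = 1.639 mg/L.
x_c = v t_c = 1.13 m/s × 1.291 d × 86400 s/d = 126000 m ≈ 126 km.

t_c ≈ 1.29 d; D_c ≈ 6.98 mg/L; min DO ≈ 1.64 mg/L; x_c ≈ 126 km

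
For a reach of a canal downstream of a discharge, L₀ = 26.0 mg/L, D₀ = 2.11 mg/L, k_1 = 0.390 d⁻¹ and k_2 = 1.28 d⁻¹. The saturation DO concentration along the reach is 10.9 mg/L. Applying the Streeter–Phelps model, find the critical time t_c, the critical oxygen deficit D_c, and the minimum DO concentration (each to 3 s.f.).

t_c ≈ 1.11 d; D_c ≈ 5.15 mg/L; min DO ≈ 5.75 mg/L

At the critical point dD/dt = 0, so k_1 L₀ e^(−k_1 t) = k_2 D. Substituting D(t) from the Streeter–Phelps equation and solving for t gives
t_c = ln[(k_2/k_1)(1 − D₀(k_2−k_1)/(k_1 L₀))] / (k_2−k_1).
Here k_2−k_1 = 0.8900 d⁻¹ and 1 − D₀(k_2−k_1)/(k_1 L₀) = 1 − 2.11×0.8900/(0.390×26.0) = 0.8148, so
t_c = ln(3.282 × 0.8148) / 0.8900 = 0.9837 / 0.8900 = 1.105 d.
L(t_c) = L₀ e^(−k_1 t_c) = 26.0 × 0.6498 = 16.90 mg/L, and at the critical point k_2 D_c = k_1 L, so D_c = (0.390/1.28) × 16.90 = 5.148 mg/L.
Minimum DO = C_s − D_c = 10.9 − 5.148 = 5.752 mg/L.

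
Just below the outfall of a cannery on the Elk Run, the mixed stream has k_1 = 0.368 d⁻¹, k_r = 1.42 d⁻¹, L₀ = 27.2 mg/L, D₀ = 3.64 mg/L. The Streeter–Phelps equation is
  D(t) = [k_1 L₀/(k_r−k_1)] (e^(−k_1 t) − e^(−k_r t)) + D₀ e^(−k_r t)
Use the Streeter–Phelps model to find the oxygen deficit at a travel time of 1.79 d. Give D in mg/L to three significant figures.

k_1 L₀/(k_r−k_1) = 0.368×27.2/(1.42−0.368) = 10.01/1.052 = 9.515 mg/L.
e^(−k_1 t) = e^(−0.368×1.790) = 0.5175; e^(−k_r t) = e^(−1.42×1.790) = 0.07872.
D = 9.515 × (0.5175 − 0.07872) + 3.64 × 0.07872 = 4.175 + 0.2866 = 4.462 mg/L.

D ≈ 4.46 mg/L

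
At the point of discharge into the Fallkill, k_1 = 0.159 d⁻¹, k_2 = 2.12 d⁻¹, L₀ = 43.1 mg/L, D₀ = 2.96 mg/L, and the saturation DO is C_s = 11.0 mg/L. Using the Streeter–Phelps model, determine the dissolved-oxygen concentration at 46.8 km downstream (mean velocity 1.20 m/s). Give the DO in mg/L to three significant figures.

Travel time t = x/v = 46.8 km / (1.20 m/s) = 46800 m / 1.20 m/s = 39000 s = 0.4514 d.
k_1 L₀/(k_2−k_1) = 0.159×43.1/(2.12−0.159) = 6.853/1.961 = 3.495 mg/L.
e^(−k_1 t) = e^(−0.159×0.4514) = 0.9307; e^(−k_2 t) = e^(−2.12×0.4514) = 0.3841.
D = 3.495 × (0.9307 − 0.3841) + 2.96 × 0.3841 = 1.910 + 1.137 = 3.047 mg/L.
DO = C_s − D = 11.0 − 3.047 = 7.953 mg/L.

DO ≈ 7.95 mg/L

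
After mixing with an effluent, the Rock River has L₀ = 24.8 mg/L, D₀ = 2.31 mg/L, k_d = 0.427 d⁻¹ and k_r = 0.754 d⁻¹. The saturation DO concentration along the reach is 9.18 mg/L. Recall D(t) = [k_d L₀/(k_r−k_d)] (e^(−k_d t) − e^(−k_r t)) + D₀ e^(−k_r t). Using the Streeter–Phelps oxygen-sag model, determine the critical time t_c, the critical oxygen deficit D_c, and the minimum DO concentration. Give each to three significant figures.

t_c ≈ 1.51 d; D_c ≈ 7.36 mg/L; min DO ≈ 1.82 mg/L

t_c = [1/(k_r−k_d)] ln[(k_r/k_d)(1 − D₀(k_r−k_d)/(k_d L₀))]
= [1/(0.754−0.427)] ln[(0.754/0.427)(1 − 2.31×0.3270/(0.427×24.8))]
= (1/0.3270) ln[1.766 × 0.9287] = 3.058 × ln(1.640) = 3.058 × 0.4946 = 1.513 d.
L(t_c) = L₀ e^(−k_d t_c) = 24.8 × 0.5242 = 13.00 mg/L, and at the critical point k_r D_c = k_d L, so D_c = (0.427/0.754) × 13.00 = 7.362 mg/L.
Minimum DO = C_s − D_c = 9.18 − 7.362 = 1.818 mg/L.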